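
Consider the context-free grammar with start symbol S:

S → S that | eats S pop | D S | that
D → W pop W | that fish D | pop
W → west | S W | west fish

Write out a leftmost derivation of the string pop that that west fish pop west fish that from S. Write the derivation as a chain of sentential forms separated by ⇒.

S ⇒ D S   [S → D S]
D S ⇒ pop S   [D → pop]
pop S ⇒ pop D S   [S → D S]
pop D S ⇒ pop W pop W S   [D → W pop W]
pop W pop W S ⇒ pop S W pop W S   [W → S W]
pop S W pop W S ⇒ pop S that W pop W S   [S → S that]
pop S that W pop W S ⇒ pop that that W pop W S   [S → that]
pop that that W pop W S ⇒ pop that that west fish pop W S   [W → west fish]
pop that that west fish pop W S ⇒ pop that that west fish pop west fish S   [W → west fish]
pop that that west fish pop west fish S ⇒ pop that that west fish pop west fish that   [S → that]

S ⇒ D S ⇒ pop S ⇒ pop D S ⇒ pop W pop W S ⇒ pop S W pop W S ⇒ pop S that W pop W S ⇒ pop that that W pop W S ⇒ pop that that west fish pop W S ⇒ pop that that west fish pop west fish S ⇒ pop that that west fish pop west fish that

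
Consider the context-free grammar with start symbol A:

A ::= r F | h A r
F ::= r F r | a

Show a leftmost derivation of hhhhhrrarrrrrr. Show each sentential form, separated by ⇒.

A⇒hAr⇒hhArr⇒hhhArrr⇒hhhhArrrr⇒hhhhhArrrrr⇒hhhhhrFrrrrr⇒hhhhhrrFrrrrrr⇒hhhhhrrarrrrrr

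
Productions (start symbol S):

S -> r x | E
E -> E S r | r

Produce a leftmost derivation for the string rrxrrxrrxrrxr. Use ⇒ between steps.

S ⇒ E ⇒ ESr ⇒ ESrSr ⇒ ESrSrSr ⇒ ESrSrSrSr ⇒ rSrSrSrSr ⇒ rrxrSrSrSr ⇒ rrxrrxrSrSr ⇒ rrxrrxrrxrSr ⇒ rrxrrxrrxrrxr

S ⇒ E   [S -> E]
E ⇒ ESr   [E -> E S r]
ESr ⇒ ESrSr   [E -> E S r]
ESrSr ⇒ ESrSrSr   [E -> E S r]
ESrSrSr ⇒ ESrSrSrSr   [E -> E S r]
ESrSrSrSr ⇒ rSrSrSrSr   [E -> r]
rSrSrSrSr ⇒ rrxrSrSrSr   [S -> r x]
rrxrSrSrSr ⇒ rrxrrxrSrSr   [S -> r x]
rrxrrxrSrSr ⇒ rrxrrxrrxrSr   [S -> r x]
rrxrrxrrxrSr ⇒ rrxrrxrrxrrxr   [S -> r x]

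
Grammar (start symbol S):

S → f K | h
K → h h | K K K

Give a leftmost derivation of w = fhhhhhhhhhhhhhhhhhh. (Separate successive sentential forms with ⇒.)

S⇒fK⇒fKKK⇒fKKKKK⇒fKKKKKKK⇒fKKKKKKKKK⇒fhhKKKKKKKK⇒fhhhhKKKKKKK⇒fhhhhhhKKKKKK⇒fhhhhhhhhKKKKK⇒fhhhhhhhhhhKKKK⇒fhhhhhhhhhhhhKKK⇒fhhhhhhhhhhhhhhKK⇒fhhhhhhhhhhhhhhhhK⇒fhhhhhhhhhhhhhhhhhh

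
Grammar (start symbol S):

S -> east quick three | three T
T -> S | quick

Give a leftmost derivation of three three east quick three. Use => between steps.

S => three T => three S => three three T => three three S => three three east quick three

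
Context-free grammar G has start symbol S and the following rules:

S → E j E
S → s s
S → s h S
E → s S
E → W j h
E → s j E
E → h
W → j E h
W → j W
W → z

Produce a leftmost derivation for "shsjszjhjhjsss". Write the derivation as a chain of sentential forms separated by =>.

S => shS => shEjE => shsjEjE => shsjsSjE => shsjsEjEjE => shsjsWjhjEjE => shsjszjhjEjE => shsjszjhjhjE => shsjszjhjhjsS => shsjszjhjhjsss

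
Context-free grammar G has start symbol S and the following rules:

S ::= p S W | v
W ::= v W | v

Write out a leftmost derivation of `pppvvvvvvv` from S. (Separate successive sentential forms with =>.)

S => pSW   [S ::= p S W]
pSW => ppSWW   [S ::= p S W]
ppSWW => pppSWWW   [S ::= p S W]
pppSWWW => pppvWWW   [S ::= v]
pppvWWW => pppvvWWW   [W ::= v W]
pppvvWWW => pppvvvWW   [W ::= v]
pppvvvWW => pppvvvvWW   [W ::= v W]
pppvvvvWW => pppvvvvvWW   [W ::= v W]
pppvvvvvWW => pppvvvvvvW   [W ::= v]
pppvvvvvvW => pppvvvvvvv   [W ::= v]

S=>pSW=>ppSWW=>pppSWWW=>pppvWWW=>pppvvWWW=>pppvvvWW=>pppvvvvWW=>pppvvvvvWW=>pppvvvvvvW=>pppvvvvvvv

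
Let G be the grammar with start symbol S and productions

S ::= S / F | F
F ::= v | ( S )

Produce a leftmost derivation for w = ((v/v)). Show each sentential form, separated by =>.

S => F => (S) => (F) => ((S)) => ((S/F)) => ((F/F)) => ((v/F)) => ((v/v))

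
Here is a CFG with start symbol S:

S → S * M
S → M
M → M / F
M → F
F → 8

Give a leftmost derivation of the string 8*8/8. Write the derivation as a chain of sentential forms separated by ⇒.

S ⇒ S*M   [S → S * M]
S*M ⇒ M*M   [S → M]
M*M ⇒ F*M   [M → F]
F*M ⇒ 8*M   [F → 8]
8*M ⇒ 8*M/F   [M → M / F]
8*M/F ⇒ 8*F/F   [M → F]
8*F/F ⇒ 8*8/F   [F → 8]
8*8/F ⇒ 8*8/8   [F → 8]

S ⇒ S*M ⇒ M*M ⇒ F*M ⇒ 8*M ⇒ 8*M/F ⇒ 8*F/F ⇒ 8*8/F ⇒ 8*8/8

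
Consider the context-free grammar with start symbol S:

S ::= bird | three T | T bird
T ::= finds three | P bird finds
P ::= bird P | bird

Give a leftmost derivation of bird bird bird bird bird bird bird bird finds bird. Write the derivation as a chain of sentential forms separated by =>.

S => T bird => P bird finds bird => bird P bird finds bird => bird bird P bird finds bird => bird bird bird P bird finds bird => bird bird bird bird P bird finds bird => bird bird bird bird bird P bird finds bird => bird bird bird bird bird bird P bird finds bird => bird bird bird bird bird bird bird bird finds bird

S => T bird   [S ::= T bird]
T bird => P bird finds bird   [T ::= P bird finds]
P bird finds bird => bird P bird finds bird   [P ::= bird P]
bird P bird finds bird => bird bird P bird finds bird   [P ::= bird P]
bird bird P bird finds bird => bird bird bird P bird finds bird   [P ::= bird P]
bird bird bird P bird finds bird => bird bird bird bird P bird finds bird   [P ::= bird P]
bird bird bird bird P bird finds bird => bird bird bird bird bird P bird finds bird   [P ::= bird P]
bird bird bird bird bird P bird finds bird => bird bird bird bird bird bird P bird finds bird   [P ::= bird P]
bird bird bird bird bird bird P bird finds bird => bird bird bird bird bird bird bird bird finds bird   [P ::= bird]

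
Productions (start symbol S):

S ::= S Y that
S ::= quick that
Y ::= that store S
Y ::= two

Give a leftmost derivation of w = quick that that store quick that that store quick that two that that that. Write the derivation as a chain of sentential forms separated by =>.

S => S Y that => quick that Y that => quick that that store S that => quick that that store S Y that that => quick that that store quick that Y that that => quick that that store quick that that store S that that => quick that that store quick that that store S Y that that that => quick that that store quick that that store quick that Y that that that => quick that that store quick that that store quick that two that that that

S => S Y that   [S ::= S Y that]
S Y that => quick that Y that   [S ::= quick that]
quick that Y that => quick that that store S that   [Y ::= that store S]
quick that that store S that => quick that that store S Y that that   [S ::= S Y that]
quick that that store S Y that that => quick that that store quick that Y that that   [S ::= quick that]
quick that that store quick that Y that that => quick that that store quick that that store S that that   [Y ::= that store S]
quick that that store quick that that store S that that => quick that that store quick that that store S Y that that that   [S ::= S Y that]
quick that that store quick that that store S Y that that that => quick that that store quick that that store quick that Y that that that   [S ::= quick that]
quick that that store quick that that store quick that Y that that that => quick that that store quick that that store quick that two that that that   [Y ::= two]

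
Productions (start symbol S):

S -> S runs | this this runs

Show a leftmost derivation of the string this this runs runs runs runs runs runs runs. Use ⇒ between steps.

S ⇒ S runs   [S -> S runs]
S runs ⇒ S runs runs   [S -> S runs]
S runs runs ⇒ S runs runs runs   [S -> S runs]
S runs runs runs ⇒ S runs runs runs runs   [S -> S runs]
S runs runs runs runs ⇒ S runs runs runs runs runs   [S -> S runs]
S runs runs runs runs runs ⇒ S runs runs runs runs runs runs   [S -> S runs]
S runs runs runs runs runs runs ⇒ this this runs runs runs runs runs runs runs   [S -> this this runs]

S ⇒ S runs ⇒ S runs runs ⇒ S runs runs runs ⇒ S runs runs runs runs ⇒ S runs runs runs runs runs ⇒ S runs runs runs runs runs runs ⇒ this this runs runs runs runs runs runs runs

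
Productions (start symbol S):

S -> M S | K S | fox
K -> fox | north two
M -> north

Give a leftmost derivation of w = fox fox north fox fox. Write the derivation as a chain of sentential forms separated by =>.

S => K S => fox S => fox K S => fox fox S => fox fox M S => fox fox north S => fox fox north K S => fox fox north fox S => fox fox north fox fox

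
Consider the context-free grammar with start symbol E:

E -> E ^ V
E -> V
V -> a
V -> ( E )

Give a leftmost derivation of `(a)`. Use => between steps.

E => V   [E -> V]
V => (E)   [V -> ( E )]
(E) => (V)   [E -> V]
(V) => (a)   [V -> a]

E => V => (E) => (V) => (a)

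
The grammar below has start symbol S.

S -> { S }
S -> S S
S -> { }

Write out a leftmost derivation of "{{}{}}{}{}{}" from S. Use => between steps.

S => SS => SSS => SSSS => {S}SSS => {SS}SSS => {{}S}SSS => {{}{}}SSS => {{}{}}{}SS => {{}{}}{}{}S => {{}{}}{}{}{}

S => SS   [S -> S S]
SS => SSS   [S -> S S]
SSS => SSSS   [S -> S S]
SSSS => {S}SSS   [S -> { S }]
{S}SSS => {SS}SSS   [S -> S S]
{SS}SSS => {{}S}SSS   [S -> { }]
{{}S}SSS => {{}{}}SSS   [S -> { }]
{{}{}}SSS => {{}{}}{}SS   [S -> { }]
{{}{}}{}SS => {{}{}}{}{}S   [S -> { }]
{{}{}}{}{}S => {{}{}}{}{}{}   [S -> { }]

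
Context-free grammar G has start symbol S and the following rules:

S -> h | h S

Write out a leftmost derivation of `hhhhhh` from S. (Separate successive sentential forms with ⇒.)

S ⇒ hS ⇒ hhS ⇒ hhhS ⇒ hhhhS ⇒ hhhhhS ⇒ hhhhhh

S ⇒ hS   [S -> h S]
hS ⇒ hhS   [S -> h S]
hhS ⇒ hhhS   [S -> h S]
hhhS ⇒ hhhhS   [S -> h S]
hhhhS ⇒ hhhhhS   [S -> h S]
hhhhhS ⇒ hhhhhh   [S -> h]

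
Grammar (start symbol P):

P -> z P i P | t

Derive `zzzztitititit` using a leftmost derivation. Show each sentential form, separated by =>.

P=>zPiP=>zzPiPiP=>zzzPiPiPiP=>zzzzPiPiPiPiP=>zzzztiPiPiPiP=>zzzztitiPiPiP=>zzzztititiPiP=>zzzztitititiP=>zzzztitititit

P => zPiP   [P -> z P i P]
zPiP => zzPiPiP   [P -> z P i P]
zzPiPiP => zzzPiPiPiP   [P -> z P i P]
zzzPiPiPiP => zzzzPiPiPiPiP   [P -> z P i P]
zzzzPiPiPiPiP => zzzztiPiPiPiP   [P -> t]
zzzztiPiPiPiP => zzzztitiPiPiP   [P -> t]
zzzztitiPiPiP => zzzztititiPiP   [P -> t]
zzzztititiPiP => zzzztitititiP   [P -> t]
zzzztitititiP => zzzztitititit   [P -> t]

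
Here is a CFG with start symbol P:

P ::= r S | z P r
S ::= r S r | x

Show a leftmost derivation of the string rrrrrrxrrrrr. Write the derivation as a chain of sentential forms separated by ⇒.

P ⇒ rS ⇒ rrSr ⇒ rrrSrr ⇒ rrrrSrrr ⇒ rrrrrSrrrr ⇒ rrrrrrSrrrrr ⇒ rrrrrrxrrrrr

P ⇒ rS   [P ::= r S]
rS ⇒ rrSr   [S ::= r S r]
rrSr ⇒ rrrSrr   [S ::= r S r]
rrrSrr ⇒ rrrrSrrr   [S ::= r S r]
rrrrSrrr ⇒ rrrrrSrrrr   [S ::= r S r]
rrrrrSrrrr ⇒ rrrrrrSrrrrr   [S ::= r S r]
rrrrrrSrrrrr ⇒ rrrrrrxrrrrr   [S ::= x]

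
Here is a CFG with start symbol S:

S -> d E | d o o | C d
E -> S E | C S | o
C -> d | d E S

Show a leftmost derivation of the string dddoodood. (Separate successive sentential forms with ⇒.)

S⇒Cd⇒dESd⇒dCSSd⇒ddSSd⇒dddooSd⇒dddoodood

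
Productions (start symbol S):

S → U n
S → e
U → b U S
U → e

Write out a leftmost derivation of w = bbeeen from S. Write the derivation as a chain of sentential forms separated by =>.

S => Un   [S → U n]
Un => bUSn   [U → b U S]
bUSn => bbUSSn   [U → b U S]
bbUSSn => bbeSSn   [U → e]
bbeSSn => bbeeSn   [S → e]
bbeeSn => bbeeen   [S → e]

S => Un => bUSn => bbUSSn => bbeSSn => bbeeSn => bbeeen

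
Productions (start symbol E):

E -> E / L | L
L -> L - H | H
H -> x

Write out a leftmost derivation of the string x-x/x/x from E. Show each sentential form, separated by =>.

E => E/L => E/L/L => L/L/L => L-H/L/L => H-H/L/L => x-H/L/L => x-x/L/L => x-x/H/L => x-x/x/L => x-x/x/H => x-x/x/x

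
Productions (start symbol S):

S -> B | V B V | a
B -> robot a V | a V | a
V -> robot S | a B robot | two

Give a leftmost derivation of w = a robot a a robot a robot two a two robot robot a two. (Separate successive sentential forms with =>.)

S => V B V => a B robot B V => a robot a V robot B V => a robot a a B robot robot B V => a robot a a robot a V robot robot B V => a robot a a robot a robot S robot robot B V => a robot a a robot a robot V B V robot robot B V => a robot a a robot a robot two B V robot robot B V => a robot a a robot a robot two a V robot robot B V => a robot a a robot a robot two a two robot robot B V => a robot a a robot a robot two a two robot robot a V => a robot a a robot a robot two a two robot robot a two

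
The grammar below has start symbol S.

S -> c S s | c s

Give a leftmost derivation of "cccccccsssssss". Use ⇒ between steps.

S ⇒ cSs   [S -> c S s]
cSs ⇒ ccSss   [S -> c S s]
ccSss ⇒ cccSsss   [S -> c S s]
cccSsss ⇒ ccccSssss   [S -> c S s]
ccccSssss ⇒ cccccSsssss   [S -> c S s]
cccccSsssss ⇒ ccccccSssssss   [S -> c S s]
ccccccSssssss ⇒ cccccccsssssss   [S -> c s]

S ⇒ cSs ⇒ ccSss ⇒ cccSsss ⇒ ccccSssss ⇒ cccccSsssss ⇒ ccccccSssssss ⇒ cccccccsssssss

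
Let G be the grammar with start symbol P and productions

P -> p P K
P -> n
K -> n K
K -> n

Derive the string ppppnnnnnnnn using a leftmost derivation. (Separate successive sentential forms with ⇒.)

P ⇒ pPK ⇒ ppPKK ⇒ pppPKKK ⇒ ppppPKKKK ⇒ ppppnKKKK ⇒ ppppnnKKKK ⇒ ppppnnnKKKK ⇒ ppppnnnnKKK ⇒ ppppnnnnnKKK ⇒ ppppnnnnnnKK ⇒ ppppnnnnnnnK ⇒ ppppnnnnnnnn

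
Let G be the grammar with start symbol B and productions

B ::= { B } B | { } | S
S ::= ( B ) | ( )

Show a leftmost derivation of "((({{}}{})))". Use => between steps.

B => S   [B ::= S]
S => (B)   [S ::= ( B )]
(B) => (S)   [B ::= S]
(S) => ((B))   [S ::= ( B )]
((B)) => ((S))   [B ::= S]
((S)) => (((B)))   [S ::= ( B )]
(((B))) => ((({B}B)))   [B ::= { B } B]
((({B}B))) => ((({{}}B)))   [B ::= { }]
((({{}}B))) => ((({{}}{})))   [B ::= { }]

B=>S=>(B)=>(S)=>((B))=>((S))=>(((B)))=>((({B}B)))=>((({{}}B)))=>((({{}}{})))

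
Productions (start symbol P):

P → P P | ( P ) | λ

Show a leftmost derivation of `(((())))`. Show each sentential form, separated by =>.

P => (P) => ((P)) => (((P))) => ((((P)))) => (((())))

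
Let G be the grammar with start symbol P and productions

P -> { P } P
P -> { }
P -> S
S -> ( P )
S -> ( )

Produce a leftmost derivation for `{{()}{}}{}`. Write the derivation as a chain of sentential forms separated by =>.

P => {P}P => {{P}P}P => {{S}P}P => {{()}P}P => {{()}{}}P => {{()}{}}{}

P => {P}P   [P -> { P } P]
{P}P => {{P}P}P   [P -> { P } P]
{{P}P}P => {{S}P}P   [P -> S]
{{S}P}P => {{()}P}P   [S -> ( )]
{{()}P}P => {{()}{}}P   [P -> { }]
{{()}{}}P => {{()}{}}{}   [P -> { }]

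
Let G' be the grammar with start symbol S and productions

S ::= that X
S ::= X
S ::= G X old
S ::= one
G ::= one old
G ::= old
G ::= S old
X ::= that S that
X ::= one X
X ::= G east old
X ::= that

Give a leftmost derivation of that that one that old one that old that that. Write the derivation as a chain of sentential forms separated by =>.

S => that X   [S ::= that X]
that X => that that S that   [X ::= that S that]
that that S that => that that X that   [S ::= X]
that that X that => that that one X that   [X ::= one X]
that that one X that => that that one that S that that   [X ::= that S that]
that that one that S that that => that that one that G X old that that   [S ::= G X old]
that that one that G X old that that => that that one that old X old that that   [G ::= old]
that that one that old X old that that => that that one that old one X old that that   [X ::= one X]
that that one that old one X old that that => that that one that old one that old that that   [X ::= that]

S => that X => that that S that => that that X that => that that one X that => that that one that S that that => that that one that G X old that that => that that one that old X old that that => that that one that old one X old that that => that that one that old one that old that that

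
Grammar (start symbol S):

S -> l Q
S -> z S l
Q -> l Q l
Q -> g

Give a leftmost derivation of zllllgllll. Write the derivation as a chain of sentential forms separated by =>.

S => zSl   [S -> z S l]
zSl => zlQl   [S -> l Q]
zlQl => zllQll   [Q -> l Q l]
zllQll => zlllQlll   [Q -> l Q l]
zlllQlll => zllllQllll   [Q -> l Q l]
zllllQllll => zllllgllll   [Q -> g]

S => zSl => zlQl => zllQll => zlllQlll => zllllQllll => zllllgllll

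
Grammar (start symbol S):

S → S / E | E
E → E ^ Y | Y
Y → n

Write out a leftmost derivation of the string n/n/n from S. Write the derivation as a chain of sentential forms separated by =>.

S => S/E => S/E/E => E/E/E => Y/E/E => n/E/E => n/Y/E => n/n/E => n/n/Y => n/n/n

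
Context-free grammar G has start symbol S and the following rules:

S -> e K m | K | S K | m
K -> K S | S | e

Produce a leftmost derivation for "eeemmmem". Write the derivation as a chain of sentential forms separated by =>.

S=>K=>KS=>SS=>SKS=>eKmKS=>eSmKS=>eeKmmKS=>eeKSmmKS=>eeeSmmKS=>eeemmmKS=>eeemmmeS=>eeemmmem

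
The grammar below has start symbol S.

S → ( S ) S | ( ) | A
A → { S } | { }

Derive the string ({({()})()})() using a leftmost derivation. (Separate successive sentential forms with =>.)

S=>(S)S=>(A)S=>({S})S=>({(S)S})S=>({(A)S})S=>({({S})S})S=>({({()})S})S=>({({()})()})S=>({({()})()})()

S => (S)S   [S → ( S ) S]
(S)S => (A)S   [S → A]
(A)S => ({S})S   [A → { S }]
({S})S => ({(S)S})S   [S → ( S ) S]
({(S)S})S => ({(A)S})S   [S → A]
({(A)S})S => ({({S})S})S   [A → { S }]
({({S})S})S => ({({()})S})S   [S → ( )]
({({()})S})S => ({({()})()})S   [S → ( )]
({({()})()})S => ({({()})()})()   [S → ( )]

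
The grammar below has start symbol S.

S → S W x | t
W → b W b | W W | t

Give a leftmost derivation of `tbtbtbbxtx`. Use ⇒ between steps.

S ⇒ SWx   [S → S W x]
SWx ⇒ SWxWx   [S → S W x]
SWxWx ⇒ tWxWx   [S → t]
tWxWx ⇒ tbWbxWx   [W → b W b]
tbWbxWx ⇒ tbWWbxWx   [W → W W]
tbWWbxWx ⇒ tbtWbxWx   [W → t]
tbtWbxWx ⇒ tbtbWbbxWx   [W → b W b]
tbtbWbbxWx ⇒ tbtbtbbxWx   [W → t]
tbtbtbbxWx ⇒ tbtbtbbxtx   [W → t]

S⇒SWx⇒SWxWx⇒tWxWx⇒tbWbxWx⇒tbWWbxWx⇒tbtWbxWx⇒tbtbWbbxWx⇒tbtbtbbxWx⇒tbtbtbbxtx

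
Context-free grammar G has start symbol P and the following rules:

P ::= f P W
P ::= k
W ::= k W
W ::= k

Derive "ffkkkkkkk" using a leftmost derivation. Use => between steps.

P => fPW => ffPWW => ffkWW => ffkkWW => ffkkkWW => ffkkkkWW => ffkkkkkWW => ffkkkkkkW => ffkkkkkkk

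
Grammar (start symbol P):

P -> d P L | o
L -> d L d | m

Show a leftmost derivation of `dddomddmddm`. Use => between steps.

P=>dPL=>ddPLL=>dddPLLL=>dddoLLL=>dddomLL=>dddomdLdL=>dddomddLddL=>dddomddmddL=>dddomddmddm

P => dPL   [P -> d P L]
dPL => ddPLL   [P -> d P L]
ddPLL => dddPLLL   [P -> d P L]
dddPLLL => dddoLLL   [P -> o]
dddoLLL => dddomLL   [L -> m]
dddomLL => dddomdLdL   [L -> d L d]
dddomdLdL => dddomddLddL   [L -> d L d]
dddomddLddL => dddomddmddL   [L -> m]
dddomddmddL => dddomddmddm   [L -> m]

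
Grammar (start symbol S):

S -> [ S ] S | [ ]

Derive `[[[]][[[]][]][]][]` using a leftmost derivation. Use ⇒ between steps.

S ⇒ [S]S ⇒ [[S]S]S ⇒ [[[]]S]S ⇒ [[[]][S]S]S ⇒ [[[]][[S]S]S]S ⇒ [[[]][[[]]S]S]S ⇒ [[[]][[[]][]]S]S ⇒ [[[]][[[]][]][]]S ⇒ [[[]][[[]][]][]][]

S ⇒ [S]S   [S -> [ S ] S]
[S]S ⇒ [[S]S]S   [S -> [ S ] S]
[[S]S]S ⇒ [[[]]S]S   [S -> [ ]]
[[[]]S]S ⇒ [[[]][S]S]S   [S -> [ S ] S]
[[[]][S]S]S ⇒ [[[]][[S]S]S]S   [S -> [ S ] S]
[[[]][[S]S]S]S ⇒ [[[]][[[]]S]S]S   [S -> [ ]]
[[[]][[[]]S]S]S ⇒ [[[]][[[]][]]S]S   [S -> [ ]]
[[[]][[[]][]]S]S ⇒ [[[]][[[]][]][]]S   [S -> [ ]]
[[[]][[[]][]][]]S ⇒ [[[]][[[]][]][]][]   [S -> [ ]]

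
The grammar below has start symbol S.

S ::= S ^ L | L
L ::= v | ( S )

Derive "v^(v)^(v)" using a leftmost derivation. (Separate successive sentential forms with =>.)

S => S^L   [S ::= S ^ L]
S^L => S^L^L   [S ::= S ^ L]
S^L^L => L^L^L   [S ::= L]
L^L^L => v^L^L   [L ::= v]
v^L^L => v^(S)^L   [L ::= ( S )]
v^(S)^L => v^(L)^L   [S ::= L]
v^(L)^L => v^(v)^L   [L ::= v]
v^(v)^L => v^(v)^(S)   [L ::= ( S )]
v^(v)^(S) => v^(v)^(L)   [S ::= L]
v^(v)^(L) => v^(v)^(v)   [L ::= v]

S=>S^L=>S^L^L=>L^L^L=>v^L^L=>v^(S)^L=>v^(L)^L=>v^(v)^L=>v^(v)^(S)=>v^(v)^(L)=>v^(v)^(v)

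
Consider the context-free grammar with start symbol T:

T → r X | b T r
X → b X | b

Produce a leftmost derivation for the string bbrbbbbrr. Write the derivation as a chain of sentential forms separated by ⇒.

T ⇒ bTr ⇒ bbTrr ⇒ bbrXrr ⇒ bbrbXrr ⇒ bbrbbXrr ⇒ bbrbbbXrr ⇒ bbrbbbbrr

T ⇒ bTr   [T → b T r]
bTr ⇒ bbTrr   [T → b T r]
bbTrr ⇒ bbrXrr   [T → r X]
bbrXrr ⇒ bbrbXrr   [X → b X]
bbrbXrr ⇒ bbrbbXrr   [X → b X]
bbrbbXrr ⇒ bbrbbbXrr   [X → b X]
bbrbbbXrr ⇒ bbrbbbbrr   [X → b]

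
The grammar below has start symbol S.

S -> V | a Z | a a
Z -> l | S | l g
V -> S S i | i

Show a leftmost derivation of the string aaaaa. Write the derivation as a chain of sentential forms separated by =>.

S => aZ => aS => aaZ => aaS => aaaZ => aaaS => aaaaa

S => aZ   [S -> a Z]
aZ => aS   [Z -> S]
aS => aaZ   [S -> a Z]
aaZ => aaS   [Z -> S]
aaS => aaaZ   [S -> a Z]
aaaZ => aaaS   [Z -> S]
aaaS => aaaaa   [S -> a a]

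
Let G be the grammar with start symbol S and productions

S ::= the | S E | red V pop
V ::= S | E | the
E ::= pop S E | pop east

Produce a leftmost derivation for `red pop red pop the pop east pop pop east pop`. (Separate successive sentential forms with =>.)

S => red V pop => red E pop => red pop S E pop => red pop red V pop E pop => red pop red E pop E pop => red pop red pop S E pop E pop => red pop red pop the E pop E pop => red pop red pop the pop east pop E pop => red pop red pop the pop east pop pop east pop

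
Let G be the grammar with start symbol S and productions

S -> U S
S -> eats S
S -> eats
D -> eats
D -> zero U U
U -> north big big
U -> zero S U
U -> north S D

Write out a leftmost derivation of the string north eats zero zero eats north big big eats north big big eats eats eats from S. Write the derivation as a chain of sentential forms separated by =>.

S => U S => north S D S => north eats S D S => north eats U S D S => north eats zero S U S D S => north eats zero U S U S D S => north eats zero zero S U S U S D S => north eats zero zero eats U S U S D S => north eats zero zero eats north big big S U S D S => north eats zero zero eats north big big eats U S D S => north eats zero zero eats north big big eats north big big S D S => north eats zero zero eats north big big eats north big big eats D S => north eats zero zero eats north big big eats north big big eats eats S => north eats zero zero eats north big big eats north big big eats eats eats

S => U S   [S -> U S]
U S => north S D S   [U -> north S D]
north S D S => north eats S D S   [S -> eats S]
north eats S D S => north eats U S D S   [S -> U S]
north eats U S D S => north eats zero S U S D S   [U -> zero S U]
north eats zero S U S D S => north eats zero U S U S D S   [S -> U S]
north eats zero U S U S D S => north eats zero zero S U S U S D S   [U -> zero S U]
north eats zero zero S U S U S D S => north eats zero zero eats U S U S D S   [S -> eats]
north eats zero zero eats U S U S D S => north eats zero zero eats north big big S U S D S   [U -> north big big]
north eats zero zero eats north big big S U S D S => north eats zero zero eats north big big eats U S D S   [S -> eats]
north eats zero zero eats north big big eats U S D S => north eats zero zero eats north big big eats north big big S D S   [U -> north big big]
north eats zero zero eats north big big eats north big big S D S => north eats zero zero eats north big big eats north big big eats D S   [S -> eats]
north eats zero zero eats north big big eats north big big eats D S => north eats zero zero eats north big big eats north big big eats eats S   [D -> eats]
north eats zero zero eats north big big eats north big big eats eats S => north eats zero zero eats north big big eats north big big eats eats eats   [S -> eats]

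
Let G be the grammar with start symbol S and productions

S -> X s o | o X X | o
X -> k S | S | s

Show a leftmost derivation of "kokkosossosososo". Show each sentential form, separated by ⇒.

S⇒Xso⇒Sso⇒Xsoso⇒kSsoso⇒kXsososo⇒kSsososo⇒koXXsososo⇒kokSXsososo⇒kokXsoXsososo⇒kokkSsoXsososo⇒kokkosoXsososo⇒kokkosoSsososo⇒kokkosoXsosososo⇒kokkosossosososo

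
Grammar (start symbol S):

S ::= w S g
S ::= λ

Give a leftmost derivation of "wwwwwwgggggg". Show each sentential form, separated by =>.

S => wSg => wwSgg => wwwSggg => wwwwSgggg => wwwwwSggggg => wwwwwwSgggggg => wwwwwwgggggg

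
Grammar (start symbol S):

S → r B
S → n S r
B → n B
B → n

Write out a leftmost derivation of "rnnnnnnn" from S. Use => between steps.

S => rB   [S → r B]
rB => rnB   [B → n B]
rnB => rnnB   [B → n B]
rnnB => rnnnB   [B → n B]
rnnnB => rnnnnB   [B → n B]
rnnnnB => rnnnnnB   [B → n B]
rnnnnnB => rnnnnnnB   [B → n B]
rnnnnnnB => rnnnnnnn   [B → n]

S => rB => rnB => rnnB => rnnnB => rnnnnB => rnnnnnB => rnnnnnnB => rnnnnnnn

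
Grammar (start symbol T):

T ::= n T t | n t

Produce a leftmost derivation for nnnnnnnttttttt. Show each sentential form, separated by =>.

T => nTt   [T ::= n T t]
nTt => nnTtt   [T ::= n T t]
nnTtt => nnnTttt   [T ::= n T t]
nnnTttt => nnnnTtttt   [T ::= n T t]
nnnnTtttt => nnnnnTttttt   [T ::= n T t]
nnnnnTttttt => nnnnnnTtttttt   [T ::= n T t]
nnnnnnTtttttt => nnnnnnnttttttt   [T ::= n t]

T => nTt => nnTtt => nnnTttt => nnnnTtttt => nnnnnTttttt => nnnnnnTtttttt => nnnnnnnttttttt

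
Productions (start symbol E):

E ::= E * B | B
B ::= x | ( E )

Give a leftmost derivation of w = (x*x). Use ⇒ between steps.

E ⇒ B ⇒ (E) ⇒ (E*B) ⇒ (B*B) ⇒ (x*B) ⇒ (x*x)

E ⇒ B   [E ::= B]
B ⇒ (E)   [B ::= ( E )]
(E) ⇒ (E*B)   [E ::= E * B]
(E*B) ⇒ (B*B)   [E ::= B]
(B*B) ⇒ (x*B)   [B ::= x]
(x*B) ⇒ (x*x)   [B ::= x]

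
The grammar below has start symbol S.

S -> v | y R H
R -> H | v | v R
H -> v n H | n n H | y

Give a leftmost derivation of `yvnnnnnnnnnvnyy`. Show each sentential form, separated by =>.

S=>yRH=>yHH=>yvnHH=>yvnnnHH=>yvnnnnnHH=>yvnnnnnnnHH=>yvnnnnnnnnnHH=>yvnnnnnnnnnvnHH=>yvnnnnnnnnnvnyH=>yvnnnnnnnnnvnyy

S => yRH   [S -> y R H]
yRH => yHH   [R -> H]
yHH => yvnHH   [H -> v n H]
yvnHH => yvnnnHH   [H -> n n H]
yvnnnHH => yvnnnnnHH   [H -> n n H]
yvnnnnnHH => yvnnnnnnnHH   [H -> n n H]
yvnnnnnnnHH => yvnnnnnnnnnHH   [H -> n n H]
yvnnnnnnnnnHH => yvnnnnnnnnnvnHH   [H -> v n H]
yvnnnnnnnnnvnHH => yvnnnnnnnnnvnyH   [H -> y]
yvnnnnnnnnnvnyH => yvnnnnnnnnnvnyy   [H -> y]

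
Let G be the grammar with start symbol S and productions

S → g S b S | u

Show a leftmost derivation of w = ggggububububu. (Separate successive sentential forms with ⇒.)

S ⇒ gSbS ⇒ ggSbSbS ⇒ gggSbSbSbS ⇒ ggggSbSbSbSbS ⇒ ggggubSbSbSbS ⇒ ggggububSbSbS ⇒ ggggubububSbS ⇒ ggggububububS ⇒ ggggububububu

S ⇒ gSbS   [S → g S b S]
gSbS ⇒ ggSbSbS   [S → g S b S]
ggSbSbS ⇒ gggSbSbSbS   [S → g S b S]
gggSbSbSbS ⇒ ggggSbSbSbSbS   [S → g S b S]
ggggSbSbSbSbS ⇒ ggggubSbSbSbS   [S → u]
ggggubSbSbSbS ⇒ ggggububSbSbS   [S → u]
ggggububSbSbS ⇒ ggggubububSbS   [S → u]
ggggubububSbS ⇒ ggggububububS   [S → u]
ggggububububS ⇒ ggggububububu   [S → u]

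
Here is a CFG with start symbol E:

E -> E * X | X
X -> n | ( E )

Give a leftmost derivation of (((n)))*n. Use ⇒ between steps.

E⇒E*X⇒X*X⇒(E)*X⇒(X)*X⇒((E))*X⇒((X))*X⇒(((E)))*X⇒(((X)))*X⇒(((n)))*X⇒(((n)))*n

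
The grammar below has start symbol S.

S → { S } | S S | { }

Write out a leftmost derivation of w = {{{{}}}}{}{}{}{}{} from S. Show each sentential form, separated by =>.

S => SS => SSS => SSSS => SSSSS => SSSSSS => {S}SSSSS => {{S}}SSSSS => {{{S}}}SSSSS => {{{{}}}}SSSSS => {{{{}}}}{}SSSS => {{{{}}}}{}{}SSS => {{{{}}}}{}{}{}SS => {{{{}}}}{}{}{}{}S => {{{{}}}}{}{}{}{}{}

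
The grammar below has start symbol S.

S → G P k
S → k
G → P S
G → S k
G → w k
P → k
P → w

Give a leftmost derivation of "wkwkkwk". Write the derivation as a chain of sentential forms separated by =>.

S => GPk   [S → G P k]
GPk => SkPk   [G → S k]
SkPk => GPkkPk   [S → G P k]
GPkkPk => PSPkkPk   [G → P S]
PSPkkPk => wSPkkPk   [P → w]
wSPkkPk => wkPkkPk   [S → k]
wkPkkPk => wkwkkPk   [P → w]
wkwkkPk => wkwkkwk   [P → w]

S=>GPk=>SkPk=>GPkkPk=>PSPkkPk=>wSPkkPk=>wkPkkPk=>wkwkkPk=>wkwkkwk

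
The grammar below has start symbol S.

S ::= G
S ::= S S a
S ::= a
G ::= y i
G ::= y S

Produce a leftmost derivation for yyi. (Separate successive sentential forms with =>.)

S => G => yS => yG => yyi

S => G   [S ::= G]
G => yS   [G ::= y S]
yS => yG   [S ::= G]
yG => yyi   [G ::= y i]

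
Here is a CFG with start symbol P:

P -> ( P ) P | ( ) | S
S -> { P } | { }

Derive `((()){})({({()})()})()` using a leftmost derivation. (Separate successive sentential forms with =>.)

P => (P)P => ((P)P)P => ((())P)P => ((())S)P => ((()){})P => ((()){})(P)P => ((()){})(S)P => ((()){})({P})P => ((()){})({(P)P})P => ((()){})({(S)P})P => ((()){})({({P})P})P => ((()){})({({()})P})P => ((()){})({({()})()})P => ((()){})({({()})()})()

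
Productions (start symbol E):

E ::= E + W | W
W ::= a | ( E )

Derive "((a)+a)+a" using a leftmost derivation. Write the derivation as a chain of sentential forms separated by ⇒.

E⇒E+W⇒W+W⇒(E)+W⇒(E+W)+W⇒(W+W)+W⇒((E)+W)+W⇒((W)+W)+W⇒((a)+W)+W⇒((a)+a)+W⇒((a)+a)+a

E ⇒ E+W   [E ::= E + W]
E+W ⇒ W+W   [E ::= W]
W+W ⇒ (E)+W   [W ::= ( E )]
(E)+W ⇒ (E+W)+W   [E ::= E + W]
(E+W)+W ⇒ (W+W)+W   [E ::= W]
(W+W)+W ⇒ ((E)+W)+W   [W ::= ( E )]
((E)+W)+W ⇒ ((W)+W)+W   [E ::= W]
((W)+W)+W ⇒ ((a)+W)+W   [W ::= a]
((a)+W)+W ⇒ ((a)+a)+W   [W ::= a]
((a)+a)+W ⇒ ((a)+a)+a   [W ::= a]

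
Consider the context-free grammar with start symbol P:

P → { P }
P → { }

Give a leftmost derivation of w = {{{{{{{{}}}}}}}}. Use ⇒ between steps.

P⇒{P}⇒{{P}}⇒{{{P}}}⇒{{{{P}}}}⇒{{{{{P}}}}}⇒{{{{{{P}}}}}}⇒{{{{{{{P}}}}}}}⇒{{{{{{{{}}}}}}}}

P ⇒ {P}   [P → { P }]
{P} ⇒ {{P}}   [P → { P }]
{{P}} ⇒ {{{P}}}   [P → { P }]
{{{P}}} ⇒ {{{{P}}}}   [P → { P }]
{{{{P}}}} ⇒ {{{{{P}}}}}   [P → { P }]
{{{{{P}}}}} ⇒ {{{{{{P}}}}}}   [P → { P }]
{{{{{{P}}}}}} ⇒ {{{{{{{P}}}}}}}   [P → { P }]
{{{{{{{P}}}}}}} ⇒ {{{{{{{{}}}}}}}}   [P → { }]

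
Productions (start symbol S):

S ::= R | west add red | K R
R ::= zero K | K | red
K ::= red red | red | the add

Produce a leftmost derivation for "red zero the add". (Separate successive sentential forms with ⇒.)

S ⇒ K R   [S ::= K R]
K R ⇒ red R   [K ::= red]
red R ⇒ red zero K   [R ::= zero K]
red zero K ⇒ red zero the add   [K ::= the add]

S ⇒ K R ⇒ red R ⇒ red zero K ⇒ red zero the add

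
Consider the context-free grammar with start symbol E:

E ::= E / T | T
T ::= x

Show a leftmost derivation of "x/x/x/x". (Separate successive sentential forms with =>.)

E=>E/T=>E/T/T=>E/T/T/T=>T/T/T/T=>x/T/T/T=>x/x/T/T=>x/x/x/T=>x/x/x/x

E => E/T   [E ::= E / T]
E/T => E/T/T   [E ::= E / T]
E/T/T => E/T/T/T   [E ::= E / T]
E/T/T/T => T/T/T/T   [E ::= T]
T/T/T/T => x/T/T/T   [T ::= x]
x/T/T/T => x/x/T/T   [T ::= x]
x/x/T/T => x/x/x/T   [T ::= x]
x/x/x/T => x/x/x/x   [T ::= x]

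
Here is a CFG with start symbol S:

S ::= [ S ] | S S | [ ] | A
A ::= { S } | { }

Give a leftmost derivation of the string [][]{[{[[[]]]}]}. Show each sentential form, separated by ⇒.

S ⇒ SS ⇒ []S ⇒ []SS ⇒ [][]S ⇒ [][]A ⇒ [][]{S} ⇒ [][]{[S]} ⇒ [][]{[A]} ⇒ [][]{[{S}]} ⇒ [][]{[{[S]}]} ⇒ [][]{[{[[S]]}]} ⇒ [][]{[{[[[]]]}]}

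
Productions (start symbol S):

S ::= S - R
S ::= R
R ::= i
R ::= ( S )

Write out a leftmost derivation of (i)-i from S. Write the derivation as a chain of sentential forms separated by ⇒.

S ⇒ S-R   [S ::= S - R]
S-R ⇒ R-R   [S ::= R]
R-R ⇒ (S)-R   [R ::= ( S )]
(S)-R ⇒ (R)-R   [S ::= R]
(R)-R ⇒ (i)-R   [R ::= i]
(i)-R ⇒ (i)-i   [R ::= i]

S⇒S-R⇒R-R⇒(S)-R⇒(R)-R⇒(i)-R⇒(i)-i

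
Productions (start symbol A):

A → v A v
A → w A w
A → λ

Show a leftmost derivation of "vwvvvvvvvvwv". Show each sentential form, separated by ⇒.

A ⇒ vAv ⇒ vwAwv ⇒ vwvAvwv ⇒ vwvvAvvwv ⇒ vwvvvAvvvwv ⇒ vwvvvvAvvvvwv ⇒ vwvvvvvvvvwv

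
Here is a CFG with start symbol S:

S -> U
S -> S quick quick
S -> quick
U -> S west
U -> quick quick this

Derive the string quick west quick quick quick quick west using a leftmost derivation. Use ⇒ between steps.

S ⇒ U   [S -> U]
U ⇒ S west   [U -> S west]
S west ⇒ S quick quick west   [S -> S quick quick]
S quick quick west ⇒ S quick quick quick quick west   [S -> S quick quick]
S quick quick quick quick west ⇒ U quick quick quick quick west   [S -> U]
U quick quick quick quick west ⇒ S west quick quick quick quick west   [U -> S west]
S west quick quick quick quick west ⇒ quick west quick quick quick quick west   [S -> quick]

S ⇒ U ⇒ S west ⇒ S quick quick west ⇒ S quick quick quick quick west ⇒ U quick quick quick quick west ⇒ S west quick quick quick quick west ⇒ quick west quick quick quick quick west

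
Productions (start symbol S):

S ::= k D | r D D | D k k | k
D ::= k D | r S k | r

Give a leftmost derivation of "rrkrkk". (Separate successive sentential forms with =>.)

S => rDD   [S ::= r D D]
rDD => rrD   [D ::= r]
rrD => rrkD   [D ::= k D]
rrkD => rrkrSk   [D ::= r S k]
rrkrSk => rrkrkk   [S ::= k]

S=>rDD=>rrD=>rrkD=>rrkrSk=>rrkrkk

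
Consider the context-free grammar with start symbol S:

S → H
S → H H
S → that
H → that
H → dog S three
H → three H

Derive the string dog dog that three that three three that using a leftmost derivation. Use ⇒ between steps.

S ⇒ H H   [S → H H]
H H ⇒ dog S three H   [H → dog S three]
dog S three H ⇒ dog H three H   [S → H]
dog H three H ⇒ dog dog S three three H   [H → dog S three]
dog dog S three three H ⇒ dog dog H H three three H   [S → H H]
dog dog H H three three H ⇒ dog dog that H three three H   [H → that]
dog dog that H three three H ⇒ dog dog that three H three three H   [H → three H]
dog dog that three H three three H ⇒ dog dog that three that three three H   [H → that]
dog dog that three that three three H ⇒ dog dog that three that three three that   [H → that]

S ⇒ H H ⇒ dog S three H ⇒ dog H three H ⇒ dog dog S three three H ⇒ dog dog H H three three H ⇒ dog dog that H three three H ⇒ dog dog that three H three three H ⇒ dog dog that three that three three H ⇒ dog dog that three that three three that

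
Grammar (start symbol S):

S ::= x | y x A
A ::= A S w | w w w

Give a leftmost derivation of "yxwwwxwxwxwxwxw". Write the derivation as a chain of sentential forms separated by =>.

S => yxA => yxASw => yxASwSw => yxASwSwSw => yxASwSwSwSw => yxASwSwSwSwSw => yxwwwSwSwSwSwSw => yxwwwxwSwSwSwSw => yxwwwxwxwSwSwSw => yxwwwxwxwxwSwSw => yxwwwxwxwxwxwSw => yxwwwxwxwxwxwxw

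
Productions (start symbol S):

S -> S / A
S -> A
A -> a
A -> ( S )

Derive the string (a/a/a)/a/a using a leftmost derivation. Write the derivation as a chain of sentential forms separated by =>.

S => S/A   [S -> S / A]
S/A => S/A/A   [S -> S / A]
S/A/A => A/A/A   [S -> A]
A/A/A => (S)/A/A   [A -> ( S )]
(S)/A/A => (S/A)/A/A   [S -> S / A]
(S/A)/A/A => (S/A/A)/A/A   [S -> S / A]
(S/A/A)/A/A => (A/A/A)/A/A   [S -> A]
(A/A/A)/A/A => (a/A/A)/A/A   [A -> a]
(a/A/A)/A/A => (a/a/A)/A/A   [A -> a]
(a/a/A)/A/A => (a/a/a)/A/A   [A -> a]
(a/a/a)/A/A => (a/a/a)/a/A   [A -> a]
(a/a/a)/a/A => (a/a/a)/a/a   [A -> a]

S=>S/A=>S/A/A=>A/A/A=>(S)/A/A=>(S/A)/A/A=>(S/A/A)/A/A=>(A/A/A)/A/A=>(a/A/A)/A/A=>(a/a/A)/A/A=>(a/a/a)/A/A=>(a/a/a)/a/A=>(a/a/a)/a/a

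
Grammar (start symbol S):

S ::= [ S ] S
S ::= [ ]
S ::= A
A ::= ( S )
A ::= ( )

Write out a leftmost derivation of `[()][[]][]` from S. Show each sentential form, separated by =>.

S => [S]S   [S ::= [ S ] S]
[S]S => [A]S   [S ::= A]
[A]S => [()]S   [A ::= ( )]
[()]S => [()][S]S   [S ::= [ S ] S]
[()][S]S => [()][[]]S   [S ::= [ ]]
[()][[]]S => [()][[]][]   [S ::= [ ]]

S=>[S]S=>[A]S=>[()]S=>[()][S]S=>[()][[]]S=>[()][[]][]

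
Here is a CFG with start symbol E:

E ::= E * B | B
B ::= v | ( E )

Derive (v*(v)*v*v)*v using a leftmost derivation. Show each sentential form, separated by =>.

E => E*B => B*B => (E)*B => (E*B)*B => (E*B*B)*B => (E*B*B*B)*B => (B*B*B*B)*B => (v*B*B*B)*B => (v*(E)*B*B)*B => (v*(B)*B*B)*B => (v*(v)*B*B)*B => (v*(v)*v*B)*B => (v*(v)*v*v)*B => (v*(v)*v*v)*v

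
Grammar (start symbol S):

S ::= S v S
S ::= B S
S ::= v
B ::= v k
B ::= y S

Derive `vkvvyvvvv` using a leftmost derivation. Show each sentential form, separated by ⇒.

S⇒BS⇒vkS⇒vkSvS⇒vkvvS⇒vkvvBS⇒vkvvySS⇒vkvvyvS⇒vkvvyvSvS⇒vkvvyvvvS⇒vkvvyvvvv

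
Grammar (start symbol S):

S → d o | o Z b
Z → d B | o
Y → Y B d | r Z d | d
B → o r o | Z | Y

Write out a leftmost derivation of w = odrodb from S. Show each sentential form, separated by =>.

S => oZb => odBb => odYb => odrZdb => odrodb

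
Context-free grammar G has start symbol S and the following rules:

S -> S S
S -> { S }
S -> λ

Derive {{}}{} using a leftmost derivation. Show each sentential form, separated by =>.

S => SS => SSS => SSSS => {S}SSS => {{S}}SSS => {{}}SSS => {{}}SS => {{}}S => {{}}{S} => {{}}{}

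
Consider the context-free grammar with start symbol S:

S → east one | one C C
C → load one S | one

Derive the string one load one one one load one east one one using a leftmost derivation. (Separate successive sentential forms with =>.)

S => one C C   [S → one C C]
one C C => one load one S C   [C → load one S]
one load one S C => one load one one C C C   [S → one C C]
one load one one C C C => one load one one one C C   [C → one]
one load one one one C C => one load one one one load one S C   [C → load one S]
one load one one one load one S C => one load one one one load one east one C   [S → east one]
one load one one one load one east one C => one load one one one load one east one one   [C → one]

S => one C C => one load one S C => one load one one C C C => one load one one one C C => one load one one one load one S C => one load one one one load one east one C => one load one one one load one east one one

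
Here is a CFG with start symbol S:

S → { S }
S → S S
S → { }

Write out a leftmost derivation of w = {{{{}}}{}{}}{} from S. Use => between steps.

S => SS => {S}S => {SS}S => {SSS}S => {{S}SS}S => {{{S}}SS}S => {{{{}}}SS}S => {{{{}}}{}S}S => {{{{}}}{}{}}S => {{{{}}}{}{}}{}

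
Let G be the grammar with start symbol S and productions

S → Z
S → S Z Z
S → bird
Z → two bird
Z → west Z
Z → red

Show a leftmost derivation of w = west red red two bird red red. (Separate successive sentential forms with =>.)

S => S Z Z => S Z Z Z Z => Z Z Z Z Z => west Z Z Z Z Z => west red Z Z Z Z => west red red Z Z Z => west red red two bird Z Z => west red red two bird red Z => west red red two bird red red

S => S Z Z   [S → S Z Z]
S Z Z => S Z Z Z Z   [S → S Z Z]
S Z Z Z Z => Z Z Z Z Z   [S → Z]
Z Z Z Z Z => west Z Z Z Z Z   [Z → west Z]
west Z Z Z Z Z => west red Z Z Z Z   [Z → red]
west red Z Z Z Z => west red red Z Z Z   [Z → red]
west red red Z Z Z => west red red two bird Z Z   [Z → two bird]
west red red two bird Z Z => west red red two bird red Z   [Z → red]
west red red two bird red Z => west red red two bird red red   [Z → red]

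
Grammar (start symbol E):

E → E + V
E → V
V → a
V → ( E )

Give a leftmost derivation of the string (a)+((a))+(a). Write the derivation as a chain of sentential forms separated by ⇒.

E ⇒ E+V   [E → E + V]
E+V ⇒ E+V+V   [E → E + V]
E+V+V ⇒ V+V+V   [E → V]
V+V+V ⇒ (E)+V+V   [V → ( E )]
(E)+V+V ⇒ (V)+V+V   [E → V]
(V)+V+V ⇒ (a)+V+V   [V → a]
(a)+V+V ⇒ (a)+(E)+V   [V → ( E )]
(a)+(E)+V ⇒ (a)+(V)+V   [E → V]
(a)+(V)+V ⇒ (a)+((E))+V   [V → ( E )]
(a)+((E))+V ⇒ (a)+((V))+V   [E → V]
(a)+((V))+V ⇒ (a)+((a))+V   [V → a]
(a)+((a))+V ⇒ (a)+((a))+(E)   [V → ( E )]
(a)+((a))+(E) ⇒ (a)+((a))+(V)   [E → V]
(a)+((a))+(V) ⇒ (a)+((a))+(a)   [V → a]

E ⇒ E+V ⇒ E+V+V ⇒ V+V+V ⇒ (E)+V+V ⇒ (V)+V+V ⇒ (a)+V+V ⇒ (a)+(E)+V ⇒ (a)+(V)+V ⇒ (a)+((E))+V ⇒ (a)+((V))+V ⇒ (a)+((a))+V ⇒ (a)+((a))+(E) ⇒ (a)+((a))+(V) ⇒ (a)+((a))+(a)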